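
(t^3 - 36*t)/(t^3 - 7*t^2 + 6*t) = (t + 6)/(t - 1)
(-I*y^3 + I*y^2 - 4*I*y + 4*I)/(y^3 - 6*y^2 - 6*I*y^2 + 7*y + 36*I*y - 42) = I*(-y^3 + y^2 - 4*y + 4)/(y^3 - 6*y^2*(1 + I) + y*(7 + 36*I) - 42)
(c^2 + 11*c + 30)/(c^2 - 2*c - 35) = (c + 6)/(c - 7)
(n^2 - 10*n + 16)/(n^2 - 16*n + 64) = (n - 2)/(n - 8)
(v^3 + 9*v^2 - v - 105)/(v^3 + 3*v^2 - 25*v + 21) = (v + 5)/(v - 1)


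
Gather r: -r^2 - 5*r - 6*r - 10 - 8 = -r^2 - 11*r - 18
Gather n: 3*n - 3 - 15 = 3*n - 18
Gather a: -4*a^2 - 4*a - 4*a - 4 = -4*a^2 - 8*a - 4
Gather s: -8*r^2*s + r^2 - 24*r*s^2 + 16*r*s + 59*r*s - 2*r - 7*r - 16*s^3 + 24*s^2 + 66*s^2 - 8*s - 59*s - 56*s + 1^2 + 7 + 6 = r^2 - 9*r - 16*s^3 + s^2*(90 - 24*r) + s*(-8*r^2 + 75*r - 123) + 14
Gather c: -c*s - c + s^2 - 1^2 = c*(-s - 1) + s^2 - 1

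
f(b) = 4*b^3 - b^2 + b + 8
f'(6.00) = 421.00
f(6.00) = 842.00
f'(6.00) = 421.00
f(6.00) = 842.00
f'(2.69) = 82.45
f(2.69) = 81.31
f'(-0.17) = 1.69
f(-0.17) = 7.78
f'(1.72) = 33.06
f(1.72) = 27.12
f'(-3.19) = 129.49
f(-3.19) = -135.21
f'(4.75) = 262.25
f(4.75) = 418.88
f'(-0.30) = 2.68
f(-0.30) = 7.50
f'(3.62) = 151.01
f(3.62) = 188.27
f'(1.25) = 17.25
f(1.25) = 15.50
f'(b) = 12*b^2 - 2*b + 1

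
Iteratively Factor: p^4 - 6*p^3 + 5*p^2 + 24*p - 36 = (p - 3)*(p^3 - 3*p^2 - 4*p + 12) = (p - 3)*(p - 2)*(p^2 - p - 6) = (p - 3)*(p - 2)*(p + 2)*(p - 3)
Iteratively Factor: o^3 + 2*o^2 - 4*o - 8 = (o - 2)*(o^2 + 4*o + 4) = (o - 2)*(o + 2)*(o + 2)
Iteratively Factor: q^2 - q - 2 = (q + 1)*(q - 2)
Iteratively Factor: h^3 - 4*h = (h)*(h^2 - 4) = h*(h - 2)*(h + 2)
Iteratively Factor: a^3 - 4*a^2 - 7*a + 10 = (a - 1)*(a^2 - 3*a - 10) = (a - 5)*(a - 1)*(a + 2)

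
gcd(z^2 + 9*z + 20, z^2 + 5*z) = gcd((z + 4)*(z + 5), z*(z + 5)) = z + 5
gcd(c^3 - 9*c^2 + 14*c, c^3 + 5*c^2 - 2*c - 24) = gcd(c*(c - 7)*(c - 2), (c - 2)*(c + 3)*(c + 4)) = c - 2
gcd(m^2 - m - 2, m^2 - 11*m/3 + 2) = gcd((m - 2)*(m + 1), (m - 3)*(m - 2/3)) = 1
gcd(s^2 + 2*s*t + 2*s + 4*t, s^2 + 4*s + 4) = s + 2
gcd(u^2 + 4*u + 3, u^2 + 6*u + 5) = u + 1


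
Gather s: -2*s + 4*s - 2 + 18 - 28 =2*s - 12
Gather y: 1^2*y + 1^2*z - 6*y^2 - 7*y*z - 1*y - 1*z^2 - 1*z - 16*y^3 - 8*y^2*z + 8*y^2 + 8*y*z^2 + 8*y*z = -16*y^3 + y^2*(2 - 8*z) + y*(8*z^2 + z) - z^2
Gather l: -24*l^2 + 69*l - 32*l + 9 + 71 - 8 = -24*l^2 + 37*l + 72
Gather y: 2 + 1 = 3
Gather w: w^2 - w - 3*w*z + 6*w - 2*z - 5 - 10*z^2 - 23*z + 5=w^2 + w*(5 - 3*z) - 10*z^2 - 25*z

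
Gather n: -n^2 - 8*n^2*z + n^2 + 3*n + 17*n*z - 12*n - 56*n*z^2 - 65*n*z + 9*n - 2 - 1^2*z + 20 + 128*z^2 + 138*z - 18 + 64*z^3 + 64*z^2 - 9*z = -8*n^2*z + n*(-56*z^2 - 48*z) + 64*z^3 + 192*z^2 + 128*z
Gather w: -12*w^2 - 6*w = -12*w^2 - 6*w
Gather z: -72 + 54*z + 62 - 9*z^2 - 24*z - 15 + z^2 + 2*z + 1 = -8*z^2 + 32*z - 24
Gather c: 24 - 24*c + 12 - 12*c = 36 - 36*c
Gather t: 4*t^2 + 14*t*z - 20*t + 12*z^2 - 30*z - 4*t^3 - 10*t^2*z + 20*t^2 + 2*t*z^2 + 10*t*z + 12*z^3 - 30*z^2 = -4*t^3 + t^2*(24 - 10*z) + t*(2*z^2 + 24*z - 20) + 12*z^3 - 18*z^2 - 30*z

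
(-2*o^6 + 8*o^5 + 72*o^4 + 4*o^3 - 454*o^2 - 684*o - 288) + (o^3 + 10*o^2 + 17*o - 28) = -2*o^6 + 8*o^5 + 72*o^4 + 5*o^3 - 444*o^2 - 667*o - 316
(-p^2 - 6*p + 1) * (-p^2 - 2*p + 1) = p^4 + 8*p^3 + 10*p^2 - 8*p + 1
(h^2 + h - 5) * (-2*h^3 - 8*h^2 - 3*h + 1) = -2*h^5 - 10*h^4 - h^3 + 38*h^2 + 16*h - 5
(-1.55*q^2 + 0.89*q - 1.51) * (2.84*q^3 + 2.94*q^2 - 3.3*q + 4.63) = -4.402*q^5 - 2.0294*q^4 + 3.4432*q^3 - 14.5529*q^2 + 9.1037*q - 6.9913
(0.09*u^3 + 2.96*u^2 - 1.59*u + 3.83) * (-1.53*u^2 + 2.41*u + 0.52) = -0.1377*u^5 - 4.3119*u^4 + 9.6131*u^3 - 8.1526*u^2 + 8.4035*u + 1.9916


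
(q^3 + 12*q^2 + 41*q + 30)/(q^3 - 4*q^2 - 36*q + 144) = (q^2 + 6*q + 5)/(q^2 - 10*q + 24)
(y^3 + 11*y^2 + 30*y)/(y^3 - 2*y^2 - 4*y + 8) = y*(y^2 + 11*y + 30)/(y^3 - 2*y^2 - 4*y + 8)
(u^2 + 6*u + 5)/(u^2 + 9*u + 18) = (u^2 + 6*u + 5)/(u^2 + 9*u + 18)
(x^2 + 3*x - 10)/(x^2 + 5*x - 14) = (x + 5)/(x + 7)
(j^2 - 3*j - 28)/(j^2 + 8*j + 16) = (j - 7)/(j + 4)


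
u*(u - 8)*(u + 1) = u^3 - 7*u^2 - 8*u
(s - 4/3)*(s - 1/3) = s^2 - 5*s/3 + 4/9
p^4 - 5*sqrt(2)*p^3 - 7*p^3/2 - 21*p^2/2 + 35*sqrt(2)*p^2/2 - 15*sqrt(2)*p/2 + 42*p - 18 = (p - 3)*(p - 1/2)*(p - 6*sqrt(2))*(p + sqrt(2))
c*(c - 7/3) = c^2 - 7*c/3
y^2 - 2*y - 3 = (y - 3)*(y + 1)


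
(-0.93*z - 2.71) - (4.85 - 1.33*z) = 0.4*z - 7.56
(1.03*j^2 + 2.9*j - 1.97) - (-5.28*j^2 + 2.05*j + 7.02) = 6.31*j^2 + 0.85*j - 8.99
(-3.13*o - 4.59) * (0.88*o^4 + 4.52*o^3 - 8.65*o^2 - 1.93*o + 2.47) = -2.7544*o^5 - 18.1868*o^4 + 6.3277*o^3 + 45.7444*o^2 + 1.1276*o - 11.3373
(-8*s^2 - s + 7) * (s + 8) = -8*s^3 - 65*s^2 - s + 56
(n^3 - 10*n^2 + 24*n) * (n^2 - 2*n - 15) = n^5 - 12*n^4 + 29*n^3 + 102*n^2 - 360*n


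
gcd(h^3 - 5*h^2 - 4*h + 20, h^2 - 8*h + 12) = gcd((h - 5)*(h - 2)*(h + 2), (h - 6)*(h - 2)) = h - 2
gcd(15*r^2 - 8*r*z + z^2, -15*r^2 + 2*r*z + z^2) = -3*r + z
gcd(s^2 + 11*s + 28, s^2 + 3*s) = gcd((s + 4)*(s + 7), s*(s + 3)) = 1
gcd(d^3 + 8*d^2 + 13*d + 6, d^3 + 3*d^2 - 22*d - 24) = d^2 + 7*d + 6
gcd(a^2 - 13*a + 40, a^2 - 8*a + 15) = a - 5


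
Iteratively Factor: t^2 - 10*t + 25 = (t - 5)*(t - 5)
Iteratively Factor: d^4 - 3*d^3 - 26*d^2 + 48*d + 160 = (d - 5)*(d^3 + 2*d^2 - 16*d - 32) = (d - 5)*(d + 4)*(d^2 - 2*d - 8) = (d - 5)*(d - 4)*(d + 4)*(d + 2)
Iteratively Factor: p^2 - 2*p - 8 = (p - 4)*(p + 2)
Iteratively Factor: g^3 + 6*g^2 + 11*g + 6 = (g + 2)*(g^2 + 4*g + 3) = (g + 1)*(g + 2)*(g + 3)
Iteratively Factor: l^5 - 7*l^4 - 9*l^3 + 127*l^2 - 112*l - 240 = (l + 4)*(l^4 - 11*l^3 + 35*l^2 - 13*l - 60) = (l - 5)*(l + 4)*(l^3 - 6*l^2 + 5*l + 12) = (l - 5)*(l - 3)*(l + 4)*(l^2 - 3*l - 4) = (l - 5)*(l - 3)*(l + 1)*(l + 4)*(l - 4)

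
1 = 1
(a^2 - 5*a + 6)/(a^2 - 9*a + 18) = (a - 2)/(a - 6)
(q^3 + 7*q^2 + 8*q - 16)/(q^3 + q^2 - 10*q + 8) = (q + 4)/(q - 2)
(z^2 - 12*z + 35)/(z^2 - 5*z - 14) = (z - 5)/(z + 2)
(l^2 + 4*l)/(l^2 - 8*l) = (l + 4)/(l - 8)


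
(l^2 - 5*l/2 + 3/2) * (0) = 0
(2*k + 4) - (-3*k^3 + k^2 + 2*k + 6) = 3*k^3 - k^2 - 2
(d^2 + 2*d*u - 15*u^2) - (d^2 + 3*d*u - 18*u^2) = -d*u + 3*u^2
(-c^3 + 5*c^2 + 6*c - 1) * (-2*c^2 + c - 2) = 2*c^5 - 11*c^4 - 5*c^3 - 2*c^2 - 13*c + 2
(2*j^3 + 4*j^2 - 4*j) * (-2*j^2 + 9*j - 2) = -4*j^5 + 10*j^4 + 40*j^3 - 44*j^2 + 8*j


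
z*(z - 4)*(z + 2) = z^3 - 2*z^2 - 8*z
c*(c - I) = c^2 - I*c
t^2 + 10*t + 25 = (t + 5)^2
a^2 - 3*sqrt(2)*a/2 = a*(a - 3*sqrt(2)/2)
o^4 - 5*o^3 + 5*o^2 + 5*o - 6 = (o - 3)*(o - 2)*(o - 1)*(o + 1)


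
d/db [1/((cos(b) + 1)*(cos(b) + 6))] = (2*cos(b) + 7)*sin(b)/((cos(b) + 1)^2*(cos(b) + 6)^2)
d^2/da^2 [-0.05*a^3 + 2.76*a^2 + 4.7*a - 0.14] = 5.52 - 0.3*a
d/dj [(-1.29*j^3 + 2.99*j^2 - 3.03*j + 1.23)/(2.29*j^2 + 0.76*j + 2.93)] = (-2.9541*j^4 - 1.9608*j^3 - 2.128*j^2 + 11.888*j - 9.8127)/(5.2441*j^4 + 3.4808*j^3 + 13.997*j^2 + 4.4536*j + 8.5849)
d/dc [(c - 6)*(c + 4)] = 2*c - 2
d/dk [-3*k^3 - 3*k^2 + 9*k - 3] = -9*k^2 - 6*k + 9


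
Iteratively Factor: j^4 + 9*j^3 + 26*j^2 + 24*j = (j + 3)*(j^3 + 6*j^2 + 8*j) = j*(j + 3)*(j^2 + 6*j + 8) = j*(j + 2)*(j + 3)*(j + 4)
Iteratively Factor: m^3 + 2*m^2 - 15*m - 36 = (m - 4)*(m^2 + 6*m + 9) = (m - 4)*(m + 3)*(m + 3)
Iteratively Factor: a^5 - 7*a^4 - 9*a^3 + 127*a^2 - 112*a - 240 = (a - 3)*(a^4 - 4*a^3 - 21*a^2 + 64*a + 80) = (a - 4)*(a - 3)*(a^3 - 21*a - 20) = (a - 5)*(a - 4)*(a - 3)*(a^2 + 5*a + 4) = (a - 5)*(a - 4)*(a - 3)*(a + 4)*(a + 1)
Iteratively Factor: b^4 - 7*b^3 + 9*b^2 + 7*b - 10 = (b - 2)*(b^3 - 5*b^2 - b + 5) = (b - 5)*(b - 2)*(b^2 - 1) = (b - 5)*(b - 2)*(b + 1)*(b - 1)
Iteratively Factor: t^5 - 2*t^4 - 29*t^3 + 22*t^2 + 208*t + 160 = (t + 1)*(t^4 - 3*t^3 - 26*t^2 + 48*t + 160) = (t - 5)*(t + 1)*(t^3 + 2*t^2 - 16*t - 32) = (t - 5)*(t + 1)*(t + 2)*(t^2 - 16) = (t - 5)*(t - 4)*(t + 1)*(t + 2)*(t + 4)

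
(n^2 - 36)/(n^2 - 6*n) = (n + 6)/n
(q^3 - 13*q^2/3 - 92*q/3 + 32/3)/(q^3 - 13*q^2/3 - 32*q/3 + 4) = (q^2 - 4*q - 32)/(q^2 - 4*q - 12)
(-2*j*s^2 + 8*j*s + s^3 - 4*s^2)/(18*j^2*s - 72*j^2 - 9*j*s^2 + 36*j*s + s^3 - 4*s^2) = s*(-2*j + s)/(18*j^2 - 9*j*s + s^2)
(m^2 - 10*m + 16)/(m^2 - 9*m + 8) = (m - 2)/(m - 1)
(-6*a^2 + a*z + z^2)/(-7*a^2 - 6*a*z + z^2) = (6*a^2 - a*z - z^2)/(7*a^2 + 6*a*z - z^2)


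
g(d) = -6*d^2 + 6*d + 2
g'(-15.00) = 186.00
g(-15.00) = -1438.00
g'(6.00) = -66.00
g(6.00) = -178.00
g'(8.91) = -100.92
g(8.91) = -420.87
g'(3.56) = -36.72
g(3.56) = -52.68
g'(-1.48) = 23.76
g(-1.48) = -20.02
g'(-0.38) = 10.56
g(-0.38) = -1.15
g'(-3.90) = 52.80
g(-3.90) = -112.66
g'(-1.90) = 28.80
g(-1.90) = -31.06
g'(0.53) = -0.36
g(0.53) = 3.49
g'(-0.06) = 6.72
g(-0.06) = 1.62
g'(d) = 6 - 12*d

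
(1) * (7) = 7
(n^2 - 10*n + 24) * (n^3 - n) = n^5 - 10*n^4 + 23*n^3 + 10*n^2 - 24*n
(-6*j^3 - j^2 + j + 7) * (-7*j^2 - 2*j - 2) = 42*j^5 + 19*j^4 + 7*j^3 - 49*j^2 - 16*j - 14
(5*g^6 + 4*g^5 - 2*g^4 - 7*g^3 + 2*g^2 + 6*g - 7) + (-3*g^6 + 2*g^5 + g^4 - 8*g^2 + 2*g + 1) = 2*g^6 + 6*g^5 - g^4 - 7*g^3 - 6*g^2 + 8*g - 6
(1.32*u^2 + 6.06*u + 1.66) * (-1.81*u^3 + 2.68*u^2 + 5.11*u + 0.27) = -2.3892*u^5 - 7.431*u^4 + 19.9814*u^3 + 35.7718*u^2 + 10.1188*u + 0.4482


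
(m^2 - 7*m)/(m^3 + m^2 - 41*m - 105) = m/(m^2 + 8*m + 15)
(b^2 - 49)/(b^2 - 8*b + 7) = (b + 7)/(b - 1)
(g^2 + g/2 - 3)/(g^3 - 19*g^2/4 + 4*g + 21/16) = 8*(g + 2)/(8*g^2 - 26*g - 7)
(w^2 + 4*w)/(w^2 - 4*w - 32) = w/(w - 8)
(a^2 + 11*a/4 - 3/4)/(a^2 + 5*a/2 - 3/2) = (4*a - 1)/(2*(2*a - 1))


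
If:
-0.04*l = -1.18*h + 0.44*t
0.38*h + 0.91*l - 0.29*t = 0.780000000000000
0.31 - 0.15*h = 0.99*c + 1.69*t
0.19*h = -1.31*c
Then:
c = -0.01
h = 0.10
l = 0.87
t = 0.18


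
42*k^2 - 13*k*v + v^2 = (-7*k + v)*(-6*k + v)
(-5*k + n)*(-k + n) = 5*k^2 - 6*k*n + n^2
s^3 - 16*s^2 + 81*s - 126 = (s - 7)*(s - 6)*(s - 3)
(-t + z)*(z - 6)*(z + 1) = -t*z^2 + 5*t*z + 6*t + z^3 - 5*z^2 - 6*z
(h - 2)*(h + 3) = h^2 + h - 6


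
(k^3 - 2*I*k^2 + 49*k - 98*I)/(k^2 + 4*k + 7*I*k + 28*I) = (k^2 - 9*I*k - 14)/(k + 4)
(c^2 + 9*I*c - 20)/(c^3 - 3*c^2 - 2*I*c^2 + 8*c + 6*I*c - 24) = (c^2 + 9*I*c - 20)/(c^3 + c^2*(-3 - 2*I) + c*(8 + 6*I) - 24)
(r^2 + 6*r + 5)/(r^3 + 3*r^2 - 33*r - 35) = (r + 5)/(r^2 + 2*r - 35)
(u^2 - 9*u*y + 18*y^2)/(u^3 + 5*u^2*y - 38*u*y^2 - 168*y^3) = (u - 3*y)/(u^2 + 11*u*y + 28*y^2)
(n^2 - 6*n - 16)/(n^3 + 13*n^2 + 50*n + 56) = (n - 8)/(n^2 + 11*n + 28)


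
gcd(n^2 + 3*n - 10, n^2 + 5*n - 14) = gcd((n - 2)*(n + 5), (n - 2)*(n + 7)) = n - 2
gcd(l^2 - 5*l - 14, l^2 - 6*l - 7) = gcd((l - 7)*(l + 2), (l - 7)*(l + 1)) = l - 7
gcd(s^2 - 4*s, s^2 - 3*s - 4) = s - 4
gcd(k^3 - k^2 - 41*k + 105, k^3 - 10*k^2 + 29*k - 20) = k - 5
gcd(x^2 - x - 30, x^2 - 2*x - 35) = x + 5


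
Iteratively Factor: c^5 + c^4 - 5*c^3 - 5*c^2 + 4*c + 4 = (c + 1)*(c^4 - 5*c^2 + 4) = (c - 1)*(c + 1)*(c^3 + c^2 - 4*c - 4) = (c - 2)*(c - 1)*(c + 1)*(c^2 + 3*c + 2) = (c - 2)*(c - 1)*(c + 1)*(c + 2)*(c + 1)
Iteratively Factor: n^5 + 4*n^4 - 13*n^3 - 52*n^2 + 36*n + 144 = (n + 2)*(n^4 + 2*n^3 - 17*n^2 - 18*n + 72) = (n + 2)*(n + 4)*(n^3 - 2*n^2 - 9*n + 18) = (n + 2)*(n + 3)*(n + 4)*(n^2 - 5*n + 6) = (n - 3)*(n + 2)*(n + 3)*(n + 4)*(n - 2)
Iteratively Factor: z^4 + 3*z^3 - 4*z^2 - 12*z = (z)*(z^3 + 3*z^2 - 4*z - 12) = z*(z + 2)*(z^2 + z - 6) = z*(z + 2)*(z + 3)*(z - 2)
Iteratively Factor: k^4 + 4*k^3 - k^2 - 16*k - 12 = (k + 2)*(k^3 + 2*k^2 - 5*k - 6) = (k + 2)*(k + 3)*(k^2 - k - 2) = (k + 1)*(k + 2)*(k + 3)*(k - 2)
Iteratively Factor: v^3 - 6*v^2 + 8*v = (v - 2)*(v^2 - 4*v) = v*(v - 2)*(v - 4)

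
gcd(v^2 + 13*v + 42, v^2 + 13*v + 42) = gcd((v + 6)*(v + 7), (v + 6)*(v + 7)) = v^2 + 13*v + 42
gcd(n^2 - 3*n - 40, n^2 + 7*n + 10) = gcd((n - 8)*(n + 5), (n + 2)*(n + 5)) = n + 5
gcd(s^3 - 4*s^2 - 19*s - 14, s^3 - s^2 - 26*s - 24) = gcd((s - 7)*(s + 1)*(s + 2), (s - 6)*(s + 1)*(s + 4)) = s + 1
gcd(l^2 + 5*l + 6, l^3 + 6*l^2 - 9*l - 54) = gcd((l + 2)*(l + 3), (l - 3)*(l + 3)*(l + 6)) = l + 3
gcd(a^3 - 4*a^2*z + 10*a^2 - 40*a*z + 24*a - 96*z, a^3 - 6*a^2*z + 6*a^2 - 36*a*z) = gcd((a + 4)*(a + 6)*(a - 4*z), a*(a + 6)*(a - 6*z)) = a + 6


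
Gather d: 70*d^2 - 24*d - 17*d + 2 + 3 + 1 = 70*d^2 - 41*d + 6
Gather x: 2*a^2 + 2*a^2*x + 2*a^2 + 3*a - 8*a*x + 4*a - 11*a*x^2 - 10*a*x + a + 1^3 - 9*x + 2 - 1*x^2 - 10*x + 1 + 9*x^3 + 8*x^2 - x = 4*a^2 + 8*a + 9*x^3 + x^2*(7 - 11*a) + x*(2*a^2 - 18*a - 20) + 4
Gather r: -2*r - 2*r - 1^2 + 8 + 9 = 16 - 4*r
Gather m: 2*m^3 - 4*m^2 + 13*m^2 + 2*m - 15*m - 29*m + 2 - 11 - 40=2*m^3 + 9*m^2 - 42*m - 49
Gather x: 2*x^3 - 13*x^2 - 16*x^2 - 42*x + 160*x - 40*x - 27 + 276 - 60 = 2*x^3 - 29*x^2 + 78*x + 189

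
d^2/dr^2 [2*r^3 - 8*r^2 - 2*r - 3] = 12*r - 16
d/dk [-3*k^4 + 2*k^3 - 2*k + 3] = -12*k^3 + 6*k^2 - 2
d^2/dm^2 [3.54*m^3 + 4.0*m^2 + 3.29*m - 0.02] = 21.24*m + 8.0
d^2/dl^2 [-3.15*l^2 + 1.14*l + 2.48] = -6.30000000000000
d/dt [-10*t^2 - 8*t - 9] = -20*t - 8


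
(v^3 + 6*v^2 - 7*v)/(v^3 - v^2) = (v + 7)/v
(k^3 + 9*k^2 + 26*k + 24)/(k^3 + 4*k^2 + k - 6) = (k + 4)/(k - 1)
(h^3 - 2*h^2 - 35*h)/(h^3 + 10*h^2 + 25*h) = (h - 7)/(h + 5)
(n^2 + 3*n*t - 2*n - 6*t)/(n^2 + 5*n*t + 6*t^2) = (n - 2)/(n + 2*t)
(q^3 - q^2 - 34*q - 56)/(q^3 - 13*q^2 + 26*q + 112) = (q + 4)/(q - 8)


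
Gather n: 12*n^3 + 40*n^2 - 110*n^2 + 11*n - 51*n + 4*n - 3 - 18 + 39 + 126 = 12*n^3 - 70*n^2 - 36*n + 144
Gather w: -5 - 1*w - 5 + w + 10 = 0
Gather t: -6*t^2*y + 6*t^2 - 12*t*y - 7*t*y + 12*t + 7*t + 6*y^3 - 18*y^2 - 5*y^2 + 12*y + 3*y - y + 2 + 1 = t^2*(6 - 6*y) + t*(19 - 19*y) + 6*y^3 - 23*y^2 + 14*y + 3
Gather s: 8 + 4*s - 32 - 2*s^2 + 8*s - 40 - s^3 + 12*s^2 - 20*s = -s^3 + 10*s^2 - 8*s - 64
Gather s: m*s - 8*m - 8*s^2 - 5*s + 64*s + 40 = -8*m - 8*s^2 + s*(m + 59) + 40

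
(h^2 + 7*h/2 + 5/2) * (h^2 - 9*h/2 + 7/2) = h^4 - h^3 - 39*h^2/4 + h + 35/4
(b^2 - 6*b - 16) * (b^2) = b^4 - 6*b^3 - 16*b^2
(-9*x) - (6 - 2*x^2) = 2*x^2 - 9*x - 6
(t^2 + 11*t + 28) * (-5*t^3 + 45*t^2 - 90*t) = -5*t^5 - 10*t^4 + 265*t^3 + 270*t^2 - 2520*t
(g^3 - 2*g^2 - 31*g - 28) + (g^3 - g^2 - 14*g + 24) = 2*g^3 - 3*g^2 - 45*g - 4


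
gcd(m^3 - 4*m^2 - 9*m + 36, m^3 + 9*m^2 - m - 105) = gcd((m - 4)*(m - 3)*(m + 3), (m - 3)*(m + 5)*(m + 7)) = m - 3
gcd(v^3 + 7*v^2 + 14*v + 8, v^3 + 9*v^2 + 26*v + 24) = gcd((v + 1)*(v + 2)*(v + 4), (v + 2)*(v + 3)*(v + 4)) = v^2 + 6*v + 8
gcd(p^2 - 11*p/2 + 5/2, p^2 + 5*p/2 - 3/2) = p - 1/2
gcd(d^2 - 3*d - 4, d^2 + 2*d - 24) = d - 4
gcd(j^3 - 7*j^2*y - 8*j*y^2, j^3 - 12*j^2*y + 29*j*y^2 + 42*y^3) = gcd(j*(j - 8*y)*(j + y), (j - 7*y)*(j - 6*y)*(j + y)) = j + y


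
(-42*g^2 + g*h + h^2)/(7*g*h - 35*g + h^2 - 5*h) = (-6*g + h)/(h - 5)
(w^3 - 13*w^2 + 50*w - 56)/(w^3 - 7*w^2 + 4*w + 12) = (w^2 - 11*w + 28)/(w^2 - 5*w - 6)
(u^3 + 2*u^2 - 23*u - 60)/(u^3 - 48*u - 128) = (u^2 - 2*u - 15)/(u^2 - 4*u - 32)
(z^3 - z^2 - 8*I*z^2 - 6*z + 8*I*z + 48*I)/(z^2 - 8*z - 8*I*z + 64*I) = (z^2 - z - 6)/(z - 8)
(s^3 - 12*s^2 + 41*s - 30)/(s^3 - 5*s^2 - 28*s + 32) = (s^2 - 11*s + 30)/(s^2 - 4*s - 32)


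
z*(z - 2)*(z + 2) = z^3 - 4*z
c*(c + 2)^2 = c^3 + 4*c^2 + 4*c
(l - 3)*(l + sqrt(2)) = l^2 - 3*l + sqrt(2)*l - 3*sqrt(2)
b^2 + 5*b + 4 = (b + 1)*(b + 4)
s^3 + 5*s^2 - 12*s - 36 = (s - 3)*(s + 2)*(s + 6)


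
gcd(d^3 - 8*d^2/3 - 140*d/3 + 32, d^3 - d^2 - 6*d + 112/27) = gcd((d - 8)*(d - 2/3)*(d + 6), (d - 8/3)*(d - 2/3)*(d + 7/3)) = d - 2/3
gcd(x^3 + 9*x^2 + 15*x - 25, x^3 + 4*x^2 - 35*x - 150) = x^2 + 10*x + 25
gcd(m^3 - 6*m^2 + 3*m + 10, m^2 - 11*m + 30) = m - 5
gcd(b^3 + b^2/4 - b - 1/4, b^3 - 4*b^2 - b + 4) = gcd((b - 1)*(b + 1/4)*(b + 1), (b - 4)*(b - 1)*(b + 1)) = b^2 - 1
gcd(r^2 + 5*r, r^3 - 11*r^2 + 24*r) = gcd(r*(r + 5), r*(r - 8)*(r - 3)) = r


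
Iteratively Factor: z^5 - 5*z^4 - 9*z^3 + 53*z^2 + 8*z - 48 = (z - 1)*(z^4 - 4*z^3 - 13*z^2 + 40*z + 48) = (z - 1)*(z + 3)*(z^3 - 7*z^2 + 8*z + 16) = (z - 1)*(z + 1)*(z + 3)*(z^2 - 8*z + 16) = (z - 4)*(z - 1)*(z + 1)*(z + 3)*(z - 4)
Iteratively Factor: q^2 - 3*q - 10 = (q + 2)*(q - 5)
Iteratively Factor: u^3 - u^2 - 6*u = (u)*(u^2 - u - 6) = u*(u + 2)*(u - 3)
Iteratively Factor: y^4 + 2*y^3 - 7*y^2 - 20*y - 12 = (y + 1)*(y^3 + y^2 - 8*y - 12) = (y + 1)*(y + 2)*(y^2 - y - 6) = (y - 3)*(y + 1)*(y + 2)*(y + 2)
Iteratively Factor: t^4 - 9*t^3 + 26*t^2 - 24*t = (t)*(t^3 - 9*t^2 + 26*t - 24) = t*(t - 4)*(t^2 - 5*t + 6) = t*(t - 4)*(t - 3)*(t - 2)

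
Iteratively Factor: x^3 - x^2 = (x)*(x^2 - x) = x^2*(x - 1)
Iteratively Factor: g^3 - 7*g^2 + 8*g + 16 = (g - 4)*(g^2 - 3*g - 4) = (g - 4)^2*(g + 1)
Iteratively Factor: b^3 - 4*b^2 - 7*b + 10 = (b + 2)*(b^2 - 6*b + 5) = (b - 1)*(b + 2)*(b - 5)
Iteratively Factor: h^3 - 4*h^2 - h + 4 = (h - 4)*(h^2 - 1) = (h - 4)*(h - 1)*(h + 1)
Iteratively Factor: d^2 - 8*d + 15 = (d - 3)*(d - 5)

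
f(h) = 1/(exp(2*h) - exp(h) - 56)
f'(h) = (-2*exp(2*h) + exp(h))/(exp(2*h) - exp(h) - 56)^2 = (1 - 2*exp(h))*exp(h)/(-exp(2*h) + exp(h) + 56)^2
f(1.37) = -0.02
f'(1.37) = -0.01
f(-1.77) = -0.02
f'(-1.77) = 0.00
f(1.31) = -0.02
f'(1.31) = -0.01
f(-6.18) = -0.02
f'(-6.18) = 0.00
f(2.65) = 0.01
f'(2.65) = -0.02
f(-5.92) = -0.02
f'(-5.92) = 0.00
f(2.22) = 0.05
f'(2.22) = -0.42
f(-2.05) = -0.02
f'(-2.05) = 0.00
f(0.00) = -0.02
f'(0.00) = 0.00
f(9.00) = 0.00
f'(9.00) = 0.00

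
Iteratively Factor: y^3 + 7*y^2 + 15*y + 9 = (y + 3)*(y^2 + 4*y + 3) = (y + 1)*(y + 3)*(y + 3)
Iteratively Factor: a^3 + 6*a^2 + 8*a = (a + 2)*(a^2 + 4*a) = (a + 2)*(a + 4)*(a)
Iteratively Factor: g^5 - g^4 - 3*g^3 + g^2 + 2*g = (g - 2)*(g^4 + g^3 - g^2 - g) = (g - 2)*(g + 1)*(g^3 - g) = (g - 2)*(g + 1)^2*(g^2 - g) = g*(g - 2)*(g + 1)^2*(g - 1)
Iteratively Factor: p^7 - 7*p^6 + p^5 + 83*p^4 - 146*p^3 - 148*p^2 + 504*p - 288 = (p - 4)*(p^6 - 3*p^5 - 11*p^4 + 39*p^3 + 10*p^2 - 108*p + 72) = (p - 4)*(p - 3)*(p^5 - 11*p^3 + 6*p^2 + 28*p - 24) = (p - 4)*(p - 3)*(p + 2)*(p^4 - 2*p^3 - 7*p^2 + 20*p - 12) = (p - 4)*(p - 3)*(p + 2)*(p + 3)*(p^3 - 5*p^2 + 8*p - 4) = (p - 4)*(p - 3)*(p - 1)*(p + 2)*(p + 3)*(p^2 - 4*p + 4) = (p - 4)*(p - 3)*(p - 2)*(p - 1)*(p + 2)*(p + 3)*(p - 2)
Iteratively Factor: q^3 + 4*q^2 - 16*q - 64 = (q + 4)*(q^2 - 16) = (q + 4)^2*(q - 4)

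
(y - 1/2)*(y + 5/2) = y^2 + 2*y - 5/4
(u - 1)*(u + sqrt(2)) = u^2 - u + sqrt(2)*u - sqrt(2)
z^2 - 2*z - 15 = (z - 5)*(z + 3)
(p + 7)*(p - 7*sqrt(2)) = p^2 - 7*sqrt(2)*p + 7*p - 49*sqrt(2)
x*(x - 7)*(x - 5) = x^3 - 12*x^2 + 35*x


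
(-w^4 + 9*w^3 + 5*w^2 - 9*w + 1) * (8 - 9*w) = 9*w^5 - 89*w^4 + 27*w^3 + 121*w^2 - 81*w + 8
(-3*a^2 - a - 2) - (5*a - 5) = -3*a^2 - 6*a + 3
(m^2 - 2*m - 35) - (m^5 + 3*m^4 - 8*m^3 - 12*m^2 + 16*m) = -m^5 - 3*m^4 + 8*m^3 + 13*m^2 - 18*m - 35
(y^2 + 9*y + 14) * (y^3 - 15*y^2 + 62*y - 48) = y^5 - 6*y^4 - 59*y^3 + 300*y^2 + 436*y - 672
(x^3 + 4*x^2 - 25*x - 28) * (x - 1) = x^4 + 3*x^3 - 29*x^2 - 3*x + 28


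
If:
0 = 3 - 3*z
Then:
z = 1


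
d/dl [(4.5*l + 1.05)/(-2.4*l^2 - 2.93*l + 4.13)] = (10.8*l^2 + 5.04*l + 21.6615)/(5.76*l^4 + 14.064*l^3 - 11.2391*l^2 - 24.2018*l + 17.0569)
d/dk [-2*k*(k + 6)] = -4*k - 12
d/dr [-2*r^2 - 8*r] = -4*r - 8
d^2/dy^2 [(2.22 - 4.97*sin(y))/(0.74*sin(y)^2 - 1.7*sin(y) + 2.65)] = (2.72157199999999*sin(y)^5 + 1.389572*sin(y)^4 - 55.541884*sin(y)^3 + 40.681762*sin(y)^2 + 66.621185*sin(y) - 40.65494)/(0.74*sin(y)^2 - 1.7*sin(y) + 2.65)^3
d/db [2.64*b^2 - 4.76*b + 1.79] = 5.28*b - 4.76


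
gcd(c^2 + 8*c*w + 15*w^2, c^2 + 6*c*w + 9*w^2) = c + 3*w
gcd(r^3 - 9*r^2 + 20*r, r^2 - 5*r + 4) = r - 4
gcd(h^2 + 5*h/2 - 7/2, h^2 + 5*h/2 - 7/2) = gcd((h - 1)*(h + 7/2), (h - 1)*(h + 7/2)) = h^2 + 5*h/2 - 7/2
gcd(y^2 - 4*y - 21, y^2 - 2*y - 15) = y + 3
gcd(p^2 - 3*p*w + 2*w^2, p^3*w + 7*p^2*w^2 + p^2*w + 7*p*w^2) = 1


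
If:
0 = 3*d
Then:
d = 0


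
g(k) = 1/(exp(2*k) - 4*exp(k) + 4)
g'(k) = (-2*exp(2*k) + 4*exp(k))/(exp(2*k) - 4*exp(k) + 4)^2 = 2*(2 - exp(k))*exp(k)/(exp(2*k) - 4*exp(k) + 4)^2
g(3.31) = 0.00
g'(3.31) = -0.00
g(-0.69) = 0.45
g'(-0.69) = 0.30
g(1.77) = 0.07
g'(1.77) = -0.20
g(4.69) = 0.00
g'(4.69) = -0.00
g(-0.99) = 0.38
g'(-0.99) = 0.17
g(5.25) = 0.00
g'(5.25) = -0.00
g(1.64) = 0.10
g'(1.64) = -0.33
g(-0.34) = 0.60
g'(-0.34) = 0.67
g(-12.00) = 0.25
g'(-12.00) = 0.00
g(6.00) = 0.00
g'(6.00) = 0.00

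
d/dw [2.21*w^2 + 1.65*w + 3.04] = 4.42*w + 1.65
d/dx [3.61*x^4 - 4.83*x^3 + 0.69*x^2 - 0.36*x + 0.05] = 14.44*x^3 - 14.49*x^2 + 1.38*x - 0.36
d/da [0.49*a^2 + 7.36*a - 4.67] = 0.98*a + 7.36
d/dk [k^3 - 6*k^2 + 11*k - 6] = 3*k^2 - 12*k + 11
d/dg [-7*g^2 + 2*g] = 2 - 14*g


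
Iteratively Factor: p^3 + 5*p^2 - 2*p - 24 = (p + 3)*(p^2 + 2*p - 8) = (p + 3)*(p + 4)*(p - 2)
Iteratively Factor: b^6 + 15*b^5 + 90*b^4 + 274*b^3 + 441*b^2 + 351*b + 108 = (b + 3)*(b^5 + 12*b^4 + 54*b^3 + 112*b^2 + 105*b + 36) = (b + 1)*(b + 3)*(b^4 + 11*b^3 + 43*b^2 + 69*b + 36) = (b + 1)*(b + 3)^2*(b^3 + 8*b^2 + 19*b + 12) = (b + 1)*(b + 3)^3*(b^2 + 5*b + 4) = (b + 1)*(b + 3)^3*(b + 4)*(b + 1)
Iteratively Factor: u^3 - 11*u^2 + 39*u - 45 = (u - 5)*(u^2 - 6*u + 9) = (u - 5)*(u - 3)*(u - 3)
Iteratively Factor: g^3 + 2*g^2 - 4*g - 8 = (g + 2)*(g^2 - 4) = (g + 2)^2*(g - 2)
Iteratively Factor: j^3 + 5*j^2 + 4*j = (j + 4)*(j^2 + j) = (j + 1)*(j + 4)*(j)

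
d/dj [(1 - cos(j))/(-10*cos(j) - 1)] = -11*sin(j)/(10*cos(j) + 1)^2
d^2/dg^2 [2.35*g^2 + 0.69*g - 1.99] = 4.70000000000000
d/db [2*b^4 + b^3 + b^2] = b*(8*b^2 + 3*b + 2)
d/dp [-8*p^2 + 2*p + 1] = 2 - 16*p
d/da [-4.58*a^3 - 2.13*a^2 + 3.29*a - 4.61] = -13.74*a^2 - 4.26*a + 3.29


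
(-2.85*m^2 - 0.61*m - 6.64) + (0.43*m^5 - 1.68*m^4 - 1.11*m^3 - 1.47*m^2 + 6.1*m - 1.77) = 0.43*m^5 - 1.68*m^4 - 1.11*m^3 - 4.32*m^2 + 5.49*m - 8.41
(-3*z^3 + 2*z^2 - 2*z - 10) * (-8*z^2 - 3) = 24*z^5 - 16*z^4 + 25*z^3 + 74*z^2 + 6*z + 30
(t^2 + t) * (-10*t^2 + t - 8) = -10*t^4 - 9*t^3 - 7*t^2 - 8*t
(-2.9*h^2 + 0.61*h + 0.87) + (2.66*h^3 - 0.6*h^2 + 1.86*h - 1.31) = 2.66*h^3 - 3.5*h^2 + 2.47*h - 0.44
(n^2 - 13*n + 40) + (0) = n^2 - 13*n + 40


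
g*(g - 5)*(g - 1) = g^3 - 6*g^2 + 5*g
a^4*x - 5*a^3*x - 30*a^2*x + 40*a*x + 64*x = (a - 8)*(a - 2)*(a + 4)*(a*x + x)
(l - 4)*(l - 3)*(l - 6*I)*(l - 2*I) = l^4 - 7*l^3 - 8*I*l^3 + 56*I*l^2 + 84*l - 96*I*l - 144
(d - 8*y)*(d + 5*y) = d^2 - 3*d*y - 40*y^2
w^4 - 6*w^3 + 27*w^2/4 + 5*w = w*(w - 4)*(w - 5/2)*(w + 1/2)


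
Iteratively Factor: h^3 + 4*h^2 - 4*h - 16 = (h + 4)*(h^2 - 4) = (h + 2)*(h + 4)*(h - 2)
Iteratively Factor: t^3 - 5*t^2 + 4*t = (t - 4)*(t^2 - t) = (t - 4)*(t - 1)*(t)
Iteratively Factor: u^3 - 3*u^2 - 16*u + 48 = (u - 4)*(u^2 + u - 12) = (u - 4)*(u - 3)*(u + 4)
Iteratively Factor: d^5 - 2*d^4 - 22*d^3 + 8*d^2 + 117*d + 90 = (d - 5)*(d^4 + 3*d^3 - 7*d^2 - 27*d - 18) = (d - 5)*(d - 3)*(d^3 + 6*d^2 + 11*d + 6) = (d - 5)*(d - 3)*(d + 3)*(d^2 + 3*d + 2) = (d - 5)*(d - 3)*(d + 2)*(d + 3)*(d + 1)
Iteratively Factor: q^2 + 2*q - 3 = (q - 1)*(q + 3)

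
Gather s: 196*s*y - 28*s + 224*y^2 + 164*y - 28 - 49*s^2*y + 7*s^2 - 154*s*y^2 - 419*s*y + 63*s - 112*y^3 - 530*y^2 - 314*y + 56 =s^2*(7 - 49*y) + s*(-154*y^2 - 223*y + 35) - 112*y^3 - 306*y^2 - 150*y + 28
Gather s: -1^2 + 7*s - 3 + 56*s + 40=63*s + 36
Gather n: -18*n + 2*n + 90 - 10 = 80 - 16*n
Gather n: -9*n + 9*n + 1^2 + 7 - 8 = 0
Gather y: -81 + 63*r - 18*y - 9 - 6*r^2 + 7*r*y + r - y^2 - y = -6*r^2 + 64*r - y^2 + y*(7*r - 19) - 90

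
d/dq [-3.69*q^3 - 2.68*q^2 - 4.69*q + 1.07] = -11.07*q^2 - 5.36*q - 4.69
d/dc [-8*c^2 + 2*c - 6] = 2 - 16*c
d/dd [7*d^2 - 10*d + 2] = 14*d - 10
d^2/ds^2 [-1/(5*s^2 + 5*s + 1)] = 10*(5*s^2 + 5*s - 5*(2*s + 1)^2 + 1)/(5*s^2 + 5*s + 1)^3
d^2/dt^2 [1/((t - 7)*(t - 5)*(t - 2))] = 2*(6*t^4 - 112*t^3 + 765*t^2 - 2268*t + 2501)/(t^9 - 42*t^8 + 765*t^7 - 7910*t^6 + 51015*t^5 - 212142*t^4 + 566999*t^3 - 936810*t^2 + 867300*t - 343000)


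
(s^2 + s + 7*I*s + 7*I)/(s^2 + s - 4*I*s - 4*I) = (s + 7*I)/(s - 4*I)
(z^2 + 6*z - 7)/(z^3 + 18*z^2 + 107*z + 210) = (z - 1)/(z^2 + 11*z + 30)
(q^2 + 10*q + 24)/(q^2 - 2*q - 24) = (q + 6)/(q - 6)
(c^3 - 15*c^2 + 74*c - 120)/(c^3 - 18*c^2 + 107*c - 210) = (c - 4)/(c - 7)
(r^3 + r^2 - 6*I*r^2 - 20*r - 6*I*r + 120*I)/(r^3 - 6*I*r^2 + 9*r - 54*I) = (r^2 + r - 20)/(r^2 + 9)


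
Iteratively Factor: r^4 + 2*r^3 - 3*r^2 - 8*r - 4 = (r + 1)*(r^3 + r^2 - 4*r - 4) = (r + 1)*(r + 2)*(r^2 - r - 2) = (r - 2)*(r + 1)*(r + 2)*(r + 1)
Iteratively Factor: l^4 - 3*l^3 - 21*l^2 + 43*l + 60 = (l + 1)*(l^3 - 4*l^2 - 17*l + 60) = (l + 1)*(l + 4)*(l^2 - 8*l + 15) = (l - 3)*(l + 1)*(l + 4)*(l - 5)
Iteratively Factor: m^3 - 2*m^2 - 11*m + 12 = (m + 3)*(m^2 - 5*m + 4) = (m - 4)*(m + 3)*(m - 1)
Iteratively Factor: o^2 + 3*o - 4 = (o - 1)*(o + 4)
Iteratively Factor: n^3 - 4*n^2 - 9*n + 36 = (n - 4)*(n^2 - 9) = (n - 4)*(n + 3)*(n - 3)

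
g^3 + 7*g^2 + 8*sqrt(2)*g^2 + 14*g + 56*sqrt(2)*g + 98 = (g + 7)*(g + sqrt(2))*(g + 7*sqrt(2))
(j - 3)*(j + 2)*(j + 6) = j^3 + 5*j^2 - 12*j - 36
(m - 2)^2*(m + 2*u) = m^3 + 2*m^2*u - 4*m^2 - 8*m*u + 4*m + 8*u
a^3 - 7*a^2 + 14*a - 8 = (a - 4)*(a - 2)*(a - 1)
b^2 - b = b*(b - 1)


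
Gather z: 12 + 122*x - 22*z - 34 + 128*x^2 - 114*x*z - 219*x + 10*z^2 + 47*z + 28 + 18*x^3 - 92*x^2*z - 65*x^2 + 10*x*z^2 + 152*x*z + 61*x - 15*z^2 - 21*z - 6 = 18*x^3 + 63*x^2 - 36*x + z^2*(10*x - 5) + z*(-92*x^2 + 38*x + 4)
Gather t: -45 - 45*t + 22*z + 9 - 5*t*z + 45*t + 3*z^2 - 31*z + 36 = -5*t*z + 3*z^2 - 9*z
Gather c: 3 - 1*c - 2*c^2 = -2*c^2 - c + 3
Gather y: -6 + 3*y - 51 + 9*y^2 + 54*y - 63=9*y^2 + 57*y - 120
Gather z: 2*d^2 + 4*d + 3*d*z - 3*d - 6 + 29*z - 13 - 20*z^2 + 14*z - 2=2*d^2 + d - 20*z^2 + z*(3*d + 43) - 21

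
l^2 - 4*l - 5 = (l - 5)*(l + 1)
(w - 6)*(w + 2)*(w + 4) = w^3 - 28*w - 48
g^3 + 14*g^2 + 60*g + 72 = (g + 2)*(g + 6)^2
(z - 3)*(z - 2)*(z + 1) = z^3 - 4*z^2 + z + 6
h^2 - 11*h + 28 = (h - 7)*(h - 4)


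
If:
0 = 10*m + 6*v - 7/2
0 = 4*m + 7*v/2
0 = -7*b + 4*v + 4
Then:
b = -12/77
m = 49/44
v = -14/11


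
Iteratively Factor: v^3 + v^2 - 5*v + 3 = (v - 1)*(v^2 + 2*v - 3) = (v - 1)^2*(v + 3)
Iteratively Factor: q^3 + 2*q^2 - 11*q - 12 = (q + 4)*(q^2 - 2*q - 3) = (q - 3)*(q + 4)*(q + 1)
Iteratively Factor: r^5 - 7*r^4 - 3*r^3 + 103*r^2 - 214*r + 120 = (r - 3)*(r^4 - 4*r^3 - 15*r^2 + 58*r - 40) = (r - 3)*(r - 1)*(r^3 - 3*r^2 - 18*r + 40) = (r - 3)*(r - 1)*(r + 4)*(r^2 - 7*r + 10) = (r - 5)*(r - 3)*(r - 1)*(r + 4)*(r - 2)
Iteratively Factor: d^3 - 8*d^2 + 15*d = (d)*(d^2 - 8*d + 15) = d*(d - 3)*(d - 5)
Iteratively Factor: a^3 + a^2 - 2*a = (a)*(a^2 + a - 2) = a*(a + 2)*(a - 1)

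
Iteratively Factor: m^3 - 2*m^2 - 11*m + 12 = (m - 1)*(m^2 - m - 12) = (m - 4)*(m - 1)*(m + 3)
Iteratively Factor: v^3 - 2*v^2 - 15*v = (v)*(v^2 - 2*v - 15) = v*(v - 5)*(v + 3)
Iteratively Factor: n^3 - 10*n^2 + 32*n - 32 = (n - 2)*(n^2 - 8*n + 16) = (n - 4)*(n - 2)*(n - 4)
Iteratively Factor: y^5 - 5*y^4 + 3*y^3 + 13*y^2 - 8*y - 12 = (y - 3)*(y^4 - 2*y^3 - 3*y^2 + 4*y + 4) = (y - 3)*(y + 1)*(y^3 - 3*y^2 + 4) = (y - 3)*(y - 2)*(y + 1)*(y^2 - y - 2) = (y - 3)*(y - 2)^2*(y + 1)*(y + 1)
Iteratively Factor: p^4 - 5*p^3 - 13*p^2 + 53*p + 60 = (p + 3)*(p^3 - 8*p^2 + 11*p + 20) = (p - 5)*(p + 3)*(p^2 - 3*p - 4) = (p - 5)*(p + 1)*(p + 3)*(p - 4)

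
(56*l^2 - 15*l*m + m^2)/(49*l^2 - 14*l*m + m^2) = (8*l - m)/(7*l - m)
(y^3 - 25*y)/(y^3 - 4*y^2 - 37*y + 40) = y*(y - 5)/(y^2 - 9*y + 8)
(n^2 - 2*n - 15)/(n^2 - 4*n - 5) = (n + 3)/(n + 1)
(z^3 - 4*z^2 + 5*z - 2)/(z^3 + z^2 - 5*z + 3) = (z - 2)/(z + 3)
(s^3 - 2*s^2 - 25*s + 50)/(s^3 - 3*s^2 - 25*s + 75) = (s - 2)/(s - 3)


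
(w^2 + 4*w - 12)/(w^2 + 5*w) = (w^2 + 4*w - 12)/(w*(w + 5))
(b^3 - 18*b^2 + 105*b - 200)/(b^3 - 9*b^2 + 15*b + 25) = (b - 8)/(b + 1)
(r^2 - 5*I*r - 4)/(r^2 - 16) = (r^2 - 5*I*r - 4)/(r^2 - 16)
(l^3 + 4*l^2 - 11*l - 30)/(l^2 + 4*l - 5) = (l^2 - l - 6)/(l - 1)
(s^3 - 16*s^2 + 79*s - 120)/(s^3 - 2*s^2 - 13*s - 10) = (s^2 - 11*s + 24)/(s^2 + 3*s + 2)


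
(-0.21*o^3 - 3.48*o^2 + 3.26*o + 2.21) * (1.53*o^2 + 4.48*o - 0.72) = -0.3213*o^5 - 6.2652*o^4 - 10.4514*o^3 + 20.4917*o^2 + 7.5536*o - 1.5912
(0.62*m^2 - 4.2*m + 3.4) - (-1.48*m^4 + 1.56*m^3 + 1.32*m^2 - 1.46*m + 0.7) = 1.48*m^4 - 1.56*m^3 - 0.7*m^2 - 2.74*m + 2.7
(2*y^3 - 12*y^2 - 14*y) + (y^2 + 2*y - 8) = 2*y^3 - 11*y^2 - 12*y - 8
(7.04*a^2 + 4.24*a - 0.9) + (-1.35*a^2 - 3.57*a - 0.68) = 5.69*a^2 + 0.67*a - 1.58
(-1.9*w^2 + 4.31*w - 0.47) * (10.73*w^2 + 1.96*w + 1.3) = -20.387*w^4 + 42.5223*w^3 + 0.9345*w^2 + 4.6818*w - 0.611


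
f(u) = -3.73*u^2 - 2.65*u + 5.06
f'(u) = -7.46*u - 2.65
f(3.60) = -52.82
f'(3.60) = -29.51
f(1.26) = -4.20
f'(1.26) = -12.05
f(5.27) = -112.50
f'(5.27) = -41.96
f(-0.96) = 4.17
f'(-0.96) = 4.51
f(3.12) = -39.52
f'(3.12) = -25.93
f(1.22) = -3.72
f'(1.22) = -11.75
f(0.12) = 4.69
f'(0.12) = -3.55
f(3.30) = -44.30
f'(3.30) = -27.27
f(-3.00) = -20.56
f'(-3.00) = 19.73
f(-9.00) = -273.22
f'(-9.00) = 64.49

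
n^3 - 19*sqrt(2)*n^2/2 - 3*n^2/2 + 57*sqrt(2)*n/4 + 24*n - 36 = (n - 3/2)*(n - 8*sqrt(2))*(n - 3*sqrt(2)/2)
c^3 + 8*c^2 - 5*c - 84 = (c - 3)*(c + 4)*(c + 7)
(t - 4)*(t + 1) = t^2 - 3*t - 4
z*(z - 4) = z^2 - 4*z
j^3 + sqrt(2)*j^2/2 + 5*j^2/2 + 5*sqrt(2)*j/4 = j*(j + 5/2)*(j + sqrt(2)/2)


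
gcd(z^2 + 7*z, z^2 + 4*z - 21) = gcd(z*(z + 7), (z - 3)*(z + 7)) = z + 7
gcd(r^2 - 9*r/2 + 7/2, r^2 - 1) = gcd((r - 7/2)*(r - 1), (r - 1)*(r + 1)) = r - 1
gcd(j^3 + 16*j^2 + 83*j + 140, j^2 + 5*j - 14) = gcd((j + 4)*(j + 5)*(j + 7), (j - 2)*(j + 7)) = j + 7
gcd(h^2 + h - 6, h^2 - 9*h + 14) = h - 2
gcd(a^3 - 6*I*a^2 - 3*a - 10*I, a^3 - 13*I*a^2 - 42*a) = 1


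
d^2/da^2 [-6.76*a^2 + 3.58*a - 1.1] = -13.5200000000000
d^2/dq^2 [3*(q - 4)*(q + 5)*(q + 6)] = 18*q + 42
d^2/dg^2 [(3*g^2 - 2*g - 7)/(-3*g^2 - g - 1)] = 2*(27*g^3 + 216*g^2 + 45*g - 19)/(27*g^6 + 27*g^5 + 36*g^4 + 19*g^3 + 12*g^2 + 3*g + 1)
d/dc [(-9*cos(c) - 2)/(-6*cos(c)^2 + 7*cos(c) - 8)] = (-54*sin(c)^2 + 24*cos(c) - 32)*sin(c)/(6*cos(c)^2 - 7*cos(c) + 8)^2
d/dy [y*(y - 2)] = 2*y - 2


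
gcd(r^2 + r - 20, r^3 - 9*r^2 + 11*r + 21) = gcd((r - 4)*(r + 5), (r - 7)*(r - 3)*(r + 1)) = 1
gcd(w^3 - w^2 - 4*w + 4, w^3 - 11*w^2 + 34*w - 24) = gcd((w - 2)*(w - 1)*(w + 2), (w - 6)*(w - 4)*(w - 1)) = w - 1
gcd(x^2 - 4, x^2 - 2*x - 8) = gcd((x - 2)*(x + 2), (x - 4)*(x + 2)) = x + 2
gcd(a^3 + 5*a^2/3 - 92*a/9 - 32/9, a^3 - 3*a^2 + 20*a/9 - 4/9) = 1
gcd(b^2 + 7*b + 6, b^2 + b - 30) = b + 6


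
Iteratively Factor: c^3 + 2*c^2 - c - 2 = (c - 1)*(c^2 + 3*c + 2) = (c - 1)*(c + 2)*(c + 1)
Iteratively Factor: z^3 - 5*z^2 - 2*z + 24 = (z + 2)*(z^2 - 7*z + 12) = (z - 4)*(z + 2)*(z - 3)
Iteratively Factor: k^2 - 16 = (k - 4)*(k + 4)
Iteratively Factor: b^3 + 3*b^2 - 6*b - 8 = (b - 2)*(b^2 + 5*b + 4) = (b - 2)*(b + 4)*(b + 1)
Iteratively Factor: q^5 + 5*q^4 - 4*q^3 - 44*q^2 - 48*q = (q + 4)*(q^4 + q^3 - 8*q^2 - 12*q) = (q + 2)*(q + 4)*(q^3 - q^2 - 6*q) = (q + 2)^2*(q + 4)*(q^2 - 3*q) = (q - 3)*(q + 2)^2*(q + 4)*(q)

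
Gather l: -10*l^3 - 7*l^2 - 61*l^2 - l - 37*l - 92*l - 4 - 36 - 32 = -10*l^3 - 68*l^2 - 130*l - 72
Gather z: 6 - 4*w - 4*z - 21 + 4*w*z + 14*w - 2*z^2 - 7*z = 10*w - 2*z^2 + z*(4*w - 11) - 15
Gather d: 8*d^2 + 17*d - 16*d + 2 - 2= 8*d^2 + d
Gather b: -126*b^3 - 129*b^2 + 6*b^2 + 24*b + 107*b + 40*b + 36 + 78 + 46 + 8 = -126*b^3 - 123*b^2 + 171*b + 168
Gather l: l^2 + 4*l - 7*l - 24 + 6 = l^2 - 3*l - 18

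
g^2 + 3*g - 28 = (g - 4)*(g + 7)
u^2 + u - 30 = (u - 5)*(u + 6)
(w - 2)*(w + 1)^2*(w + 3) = w^4 + 3*w^3 - 3*w^2 - 11*w - 6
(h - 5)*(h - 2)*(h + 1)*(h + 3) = h^4 - 3*h^3 - 15*h^2 + 19*h + 30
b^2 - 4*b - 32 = (b - 8)*(b + 4)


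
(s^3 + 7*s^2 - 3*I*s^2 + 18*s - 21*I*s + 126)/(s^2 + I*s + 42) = (s^2 + s*(7 + 3*I) + 21*I)/(s + 7*I)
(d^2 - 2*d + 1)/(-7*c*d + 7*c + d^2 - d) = (1 - d)/(7*c - d)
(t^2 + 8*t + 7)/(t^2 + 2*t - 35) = (t + 1)/(t - 5)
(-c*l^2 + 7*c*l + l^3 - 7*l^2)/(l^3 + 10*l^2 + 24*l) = (-c*l + 7*c + l^2 - 7*l)/(l^2 + 10*l + 24)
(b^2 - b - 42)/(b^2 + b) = (b^2 - b - 42)/(b*(b + 1))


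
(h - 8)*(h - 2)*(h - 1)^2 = h^4 - 12*h^3 + 37*h^2 - 42*h + 16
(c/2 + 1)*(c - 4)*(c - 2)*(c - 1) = c^4/2 - 5*c^3/2 + 10*c - 8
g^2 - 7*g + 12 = (g - 4)*(g - 3)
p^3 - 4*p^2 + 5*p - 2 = (p - 2)*(p - 1)^2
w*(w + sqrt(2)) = w^2 + sqrt(2)*w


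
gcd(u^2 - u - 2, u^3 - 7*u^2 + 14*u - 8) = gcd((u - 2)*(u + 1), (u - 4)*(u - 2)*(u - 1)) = u - 2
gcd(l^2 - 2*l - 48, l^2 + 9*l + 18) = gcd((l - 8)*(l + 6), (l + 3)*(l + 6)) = l + 6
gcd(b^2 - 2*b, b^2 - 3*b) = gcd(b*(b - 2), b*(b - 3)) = b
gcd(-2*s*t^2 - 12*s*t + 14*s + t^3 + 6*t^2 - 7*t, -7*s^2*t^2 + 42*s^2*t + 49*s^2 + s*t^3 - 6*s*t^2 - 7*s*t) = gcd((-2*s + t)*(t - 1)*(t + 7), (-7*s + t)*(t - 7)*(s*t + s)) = 1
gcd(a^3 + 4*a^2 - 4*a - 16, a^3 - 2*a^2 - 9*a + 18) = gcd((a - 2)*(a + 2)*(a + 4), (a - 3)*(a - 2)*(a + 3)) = a - 2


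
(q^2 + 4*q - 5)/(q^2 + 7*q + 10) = (q - 1)/(q + 2)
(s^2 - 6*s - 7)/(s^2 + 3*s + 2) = (s - 7)/(s + 2)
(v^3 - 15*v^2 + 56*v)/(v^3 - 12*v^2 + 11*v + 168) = v/(v + 3)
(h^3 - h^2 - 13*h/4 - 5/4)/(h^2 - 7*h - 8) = (h^2 - 2*h - 5/4)/(h - 8)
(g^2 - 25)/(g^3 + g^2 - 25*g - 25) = 1/(g + 1)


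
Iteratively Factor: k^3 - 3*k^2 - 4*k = (k + 1)*(k^2 - 4*k) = (k - 4)*(k + 1)*(k)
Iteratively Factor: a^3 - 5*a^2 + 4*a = (a - 4)*(a^2 - a) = a*(a - 4)*(a - 1)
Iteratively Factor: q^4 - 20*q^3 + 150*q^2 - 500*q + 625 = (q - 5)*(q^3 - 15*q^2 + 75*q - 125) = (q - 5)^2*(q^2 - 10*q + 25) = (q - 5)^3*(q - 5)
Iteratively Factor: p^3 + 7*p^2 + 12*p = (p + 3)*(p^2 + 4*p) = (p + 3)*(p + 4)*(p)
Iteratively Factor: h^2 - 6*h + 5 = (h - 5)*(h - 1)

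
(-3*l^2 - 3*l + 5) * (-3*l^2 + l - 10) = 9*l^4 + 6*l^3 + 12*l^2 + 35*l - 50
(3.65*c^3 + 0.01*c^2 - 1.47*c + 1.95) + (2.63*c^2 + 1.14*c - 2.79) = 3.65*c^3 + 2.64*c^2 - 0.33*c - 0.84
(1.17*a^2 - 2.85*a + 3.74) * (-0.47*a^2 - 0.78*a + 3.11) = -0.5499*a^4 + 0.4269*a^3 + 4.1039*a^2 - 11.7807*a + 11.6314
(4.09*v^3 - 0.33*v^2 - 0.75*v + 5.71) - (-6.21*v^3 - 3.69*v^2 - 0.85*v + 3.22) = 10.3*v^3 + 3.36*v^2 + 0.1*v + 2.49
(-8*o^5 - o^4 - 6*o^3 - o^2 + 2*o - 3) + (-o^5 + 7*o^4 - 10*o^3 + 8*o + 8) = -9*o^5 + 6*o^4 - 16*o^3 - o^2 + 10*o + 5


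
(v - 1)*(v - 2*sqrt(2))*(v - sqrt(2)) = v^3 - 3*sqrt(2)*v^2 - v^2 + 4*v + 3*sqrt(2)*v - 4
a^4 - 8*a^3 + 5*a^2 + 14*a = a*(a - 7)*(a - 2)*(a + 1)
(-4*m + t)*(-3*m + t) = 12*m^2 - 7*m*t + t^2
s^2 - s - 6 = (s - 3)*(s + 2)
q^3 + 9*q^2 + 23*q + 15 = (q + 1)*(q + 3)*(q + 5)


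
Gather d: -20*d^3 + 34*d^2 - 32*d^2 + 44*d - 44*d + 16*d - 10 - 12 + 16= -20*d^3 + 2*d^2 + 16*d - 6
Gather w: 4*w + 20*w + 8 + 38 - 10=24*w + 36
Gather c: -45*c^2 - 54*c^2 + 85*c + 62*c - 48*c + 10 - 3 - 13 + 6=-99*c^2 + 99*c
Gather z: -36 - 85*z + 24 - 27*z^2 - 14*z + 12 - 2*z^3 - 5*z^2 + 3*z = -2*z^3 - 32*z^2 - 96*z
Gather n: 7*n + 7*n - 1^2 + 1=14*n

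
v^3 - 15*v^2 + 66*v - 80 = (v - 8)*(v - 5)*(v - 2)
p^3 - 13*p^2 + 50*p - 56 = (p - 7)*(p - 4)*(p - 2)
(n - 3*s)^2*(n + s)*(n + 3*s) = n^4 - 2*n^3*s - 12*n^2*s^2 + 18*n*s^3 + 27*s^4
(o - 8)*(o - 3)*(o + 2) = o^3 - 9*o^2 + 2*o + 48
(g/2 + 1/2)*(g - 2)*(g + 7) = g^3/2 + 3*g^2 - 9*g/2 - 7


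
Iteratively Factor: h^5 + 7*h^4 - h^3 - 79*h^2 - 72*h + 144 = (h + 4)*(h^4 + 3*h^3 - 13*h^2 - 27*h + 36) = (h + 3)*(h + 4)*(h^3 - 13*h + 12) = (h - 1)*(h + 3)*(h + 4)*(h^2 + h - 12) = (h - 3)*(h - 1)*(h + 3)*(h + 4)*(h + 4)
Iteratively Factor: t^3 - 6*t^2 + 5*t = (t - 1)*(t^2 - 5*t) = t*(t - 1)*(t - 5)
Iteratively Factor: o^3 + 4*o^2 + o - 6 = (o + 3)*(o^2 + o - 2) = (o - 1)*(o + 3)*(o + 2)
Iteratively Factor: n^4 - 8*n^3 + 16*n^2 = (n)*(n^3 - 8*n^2 + 16*n) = n*(n - 4)*(n^2 - 4*n) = n*(n - 4)^2*(n)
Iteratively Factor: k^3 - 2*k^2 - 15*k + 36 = (k + 4)*(k^2 - 6*k + 9) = (k - 3)*(k + 4)*(k - 3)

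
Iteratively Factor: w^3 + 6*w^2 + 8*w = (w + 4)*(w^2 + 2*w) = (w + 2)*(w + 4)*(w)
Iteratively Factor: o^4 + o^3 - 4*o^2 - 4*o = (o)*(o^3 + o^2 - 4*o - 4) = o*(o - 2)*(o^2 + 3*o + 2) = o*(o - 2)*(o + 1)*(o + 2)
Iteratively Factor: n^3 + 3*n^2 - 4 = (n - 1)*(n^2 + 4*n + 4) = (n - 1)*(n + 2)*(n + 2)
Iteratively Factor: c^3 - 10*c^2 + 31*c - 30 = (c - 3)*(c^2 - 7*c + 10) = (c - 5)*(c - 3)*(c - 2)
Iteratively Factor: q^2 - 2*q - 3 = (q + 1)*(q - 3)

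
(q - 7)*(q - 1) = q^2 - 8*q + 7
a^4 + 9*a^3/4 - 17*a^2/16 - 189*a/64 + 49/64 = (a - 1)*(a - 1/4)*(a + 7/4)^2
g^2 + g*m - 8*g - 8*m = (g - 8)*(g + m)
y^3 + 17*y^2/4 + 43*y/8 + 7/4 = (y + 1/2)*(y + 7/4)*(y + 2)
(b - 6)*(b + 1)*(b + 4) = b^3 - b^2 - 26*b - 24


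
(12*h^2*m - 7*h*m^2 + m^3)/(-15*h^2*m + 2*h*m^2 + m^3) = (-4*h + m)/(5*h + m)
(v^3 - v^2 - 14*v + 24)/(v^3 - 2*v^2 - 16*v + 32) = (v - 3)/(v - 4)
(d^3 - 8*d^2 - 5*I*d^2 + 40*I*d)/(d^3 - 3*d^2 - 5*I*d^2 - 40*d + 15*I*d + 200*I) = d/(d + 5)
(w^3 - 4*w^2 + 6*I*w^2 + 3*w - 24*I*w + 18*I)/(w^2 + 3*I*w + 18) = (w^2 - 4*w + 3)/(w - 3*I)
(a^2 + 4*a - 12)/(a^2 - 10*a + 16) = (a + 6)/(a - 8)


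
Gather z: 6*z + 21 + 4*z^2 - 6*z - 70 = 4*z^2 - 49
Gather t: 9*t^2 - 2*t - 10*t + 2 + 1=9*t^2 - 12*t + 3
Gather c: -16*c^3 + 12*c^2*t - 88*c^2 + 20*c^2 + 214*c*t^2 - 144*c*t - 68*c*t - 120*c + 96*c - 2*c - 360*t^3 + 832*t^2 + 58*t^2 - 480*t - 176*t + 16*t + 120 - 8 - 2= -16*c^3 + c^2*(12*t - 68) + c*(214*t^2 - 212*t - 26) - 360*t^3 + 890*t^2 - 640*t + 110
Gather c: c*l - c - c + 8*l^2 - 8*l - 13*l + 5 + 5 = c*(l - 2) + 8*l^2 - 21*l + 10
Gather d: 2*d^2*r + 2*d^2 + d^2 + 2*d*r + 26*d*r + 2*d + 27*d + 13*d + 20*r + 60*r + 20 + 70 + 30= d^2*(2*r + 3) + d*(28*r + 42) + 80*r + 120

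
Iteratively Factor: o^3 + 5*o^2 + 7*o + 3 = (o + 3)*(o^2 + 2*o + 1) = (o + 1)*(o + 3)*(o + 1)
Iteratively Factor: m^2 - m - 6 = (m - 3)*(m + 2)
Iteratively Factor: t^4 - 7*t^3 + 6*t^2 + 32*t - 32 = (t - 1)*(t^3 - 6*t^2 + 32) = (t - 4)*(t - 1)*(t^2 - 2*t - 8) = (t - 4)^2*(t - 1)*(t + 2)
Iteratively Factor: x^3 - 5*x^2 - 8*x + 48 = (x + 3)*(x^2 - 8*x + 16) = (x - 4)*(x + 3)*(x - 4)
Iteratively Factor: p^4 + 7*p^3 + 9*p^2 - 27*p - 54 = (p - 2)*(p^3 + 9*p^2 + 27*p + 27) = (p - 2)*(p + 3)*(p^2 + 6*p + 9) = (p - 2)*(p + 3)^2*(p + 3)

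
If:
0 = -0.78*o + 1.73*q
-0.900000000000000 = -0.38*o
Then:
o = 2.37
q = 1.07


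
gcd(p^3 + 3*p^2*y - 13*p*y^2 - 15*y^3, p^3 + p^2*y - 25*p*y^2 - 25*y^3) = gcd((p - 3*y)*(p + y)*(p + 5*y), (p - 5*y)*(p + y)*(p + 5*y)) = p^2 + 6*p*y + 5*y^2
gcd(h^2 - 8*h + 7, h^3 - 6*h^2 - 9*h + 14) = h^2 - 8*h + 7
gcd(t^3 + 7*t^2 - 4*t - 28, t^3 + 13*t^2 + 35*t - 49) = t + 7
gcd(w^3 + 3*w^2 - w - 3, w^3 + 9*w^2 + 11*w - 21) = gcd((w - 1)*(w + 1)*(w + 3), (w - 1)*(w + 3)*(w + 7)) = w^2 + 2*w - 3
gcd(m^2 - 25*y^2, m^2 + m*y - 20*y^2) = m + 5*y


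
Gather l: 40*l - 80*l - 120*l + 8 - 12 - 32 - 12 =-160*l - 48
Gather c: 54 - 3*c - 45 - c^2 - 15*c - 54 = -c^2 - 18*c - 45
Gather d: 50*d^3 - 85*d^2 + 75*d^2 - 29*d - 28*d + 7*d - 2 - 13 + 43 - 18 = 50*d^3 - 10*d^2 - 50*d + 10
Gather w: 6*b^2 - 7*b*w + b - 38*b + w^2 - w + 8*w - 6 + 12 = 6*b^2 - 37*b + w^2 + w*(7 - 7*b) + 6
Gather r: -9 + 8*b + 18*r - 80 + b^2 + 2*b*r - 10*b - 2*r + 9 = b^2 - 2*b + r*(2*b + 16) - 80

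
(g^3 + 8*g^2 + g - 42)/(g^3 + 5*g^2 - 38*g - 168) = (g^2 + g - 6)/(g^2 - 2*g - 24)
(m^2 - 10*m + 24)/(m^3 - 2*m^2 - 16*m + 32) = (m - 6)/(m^2 + 2*m - 8)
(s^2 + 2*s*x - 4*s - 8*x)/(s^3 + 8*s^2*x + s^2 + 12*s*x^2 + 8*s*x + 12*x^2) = (s - 4)/(s^2 + 6*s*x + s + 6*x)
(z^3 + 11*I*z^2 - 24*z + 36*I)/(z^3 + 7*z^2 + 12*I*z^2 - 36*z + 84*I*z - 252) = (z - I)/(z + 7)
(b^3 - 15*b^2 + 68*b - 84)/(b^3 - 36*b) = (b^2 - 9*b + 14)/(b*(b + 6))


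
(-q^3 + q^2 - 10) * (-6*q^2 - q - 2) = 6*q^5 - 5*q^4 + q^3 + 58*q^2 + 10*q + 20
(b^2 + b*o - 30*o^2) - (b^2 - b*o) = 2*b*o - 30*o^2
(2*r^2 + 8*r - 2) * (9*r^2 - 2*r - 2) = 18*r^4 + 68*r^3 - 38*r^2 - 12*r + 4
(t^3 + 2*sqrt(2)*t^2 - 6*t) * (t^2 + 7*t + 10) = t^5 + 2*sqrt(2)*t^4 + 7*t^4 + 4*t^3 + 14*sqrt(2)*t^3 - 42*t^2 + 20*sqrt(2)*t^2 - 60*t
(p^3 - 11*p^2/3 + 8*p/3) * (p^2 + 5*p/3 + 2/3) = p^5 - 2*p^4 - 25*p^3/9 + 2*p^2 + 16*p/9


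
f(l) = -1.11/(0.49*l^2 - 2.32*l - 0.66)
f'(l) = -1.11*(2.32 - 0.98*l)/(0.49*l^2 - 2.32*l - 0.66)^2 = (1.0878*l - 2.5752)/(-0.49*l^2 + 2.32*l + 0.66)^2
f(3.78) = 0.46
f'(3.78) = 0.26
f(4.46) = 0.88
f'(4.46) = 1.43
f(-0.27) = -523.34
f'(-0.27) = -637727.26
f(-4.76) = -0.05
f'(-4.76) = -0.02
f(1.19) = 0.41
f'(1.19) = -0.17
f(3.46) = 0.39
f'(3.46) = 0.15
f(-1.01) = -0.51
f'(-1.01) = -0.77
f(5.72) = -0.53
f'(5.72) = 0.83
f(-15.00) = -0.01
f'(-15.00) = -0.00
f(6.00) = -0.36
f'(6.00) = 0.42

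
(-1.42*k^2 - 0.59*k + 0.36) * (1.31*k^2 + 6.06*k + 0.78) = -1.8602*k^4 - 9.3781*k^3 - 4.2114*k^2 + 1.7214*k + 0.2808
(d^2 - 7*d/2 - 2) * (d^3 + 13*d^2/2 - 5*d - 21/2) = d^5 + 3*d^4 - 119*d^3/4 - 6*d^2 + 187*d/4 + 21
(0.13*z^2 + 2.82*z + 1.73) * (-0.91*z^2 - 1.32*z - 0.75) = -0.1183*z^4 - 2.7378*z^3 - 5.3942*z^2 - 4.3986*z - 1.2975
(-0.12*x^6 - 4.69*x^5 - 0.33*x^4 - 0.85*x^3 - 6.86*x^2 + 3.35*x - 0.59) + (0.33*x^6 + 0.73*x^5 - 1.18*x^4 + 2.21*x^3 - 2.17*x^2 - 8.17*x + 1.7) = 0.21*x^6 - 3.96*x^5 - 1.51*x^4 + 1.36*x^3 - 9.03*x^2 - 4.82*x + 1.11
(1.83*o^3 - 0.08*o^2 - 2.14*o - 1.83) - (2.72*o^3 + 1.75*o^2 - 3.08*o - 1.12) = -0.89*o^3 - 1.83*o^2 + 0.94*o - 0.71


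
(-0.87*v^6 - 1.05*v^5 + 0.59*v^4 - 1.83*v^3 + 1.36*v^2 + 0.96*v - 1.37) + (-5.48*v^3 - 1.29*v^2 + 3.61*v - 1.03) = -0.87*v^6 - 1.05*v^5 + 0.59*v^4 - 7.31*v^3 + 0.0700000000000001*v^2 + 4.57*v - 2.4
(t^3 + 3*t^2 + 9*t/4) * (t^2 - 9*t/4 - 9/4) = t^5 + 3*t^4/4 - 27*t^3/4 - 189*t^2/16 - 81*t/16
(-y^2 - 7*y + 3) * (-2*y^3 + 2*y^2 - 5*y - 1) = 2*y^5 + 12*y^4 - 15*y^3 + 42*y^2 - 8*y - 3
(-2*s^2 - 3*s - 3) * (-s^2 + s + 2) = 2*s^4 + s^3 - 4*s^2 - 9*s - 6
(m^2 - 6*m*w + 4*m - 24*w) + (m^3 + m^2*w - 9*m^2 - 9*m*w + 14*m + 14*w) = m^3 + m^2*w - 8*m^2 - 15*m*w + 18*m - 10*w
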